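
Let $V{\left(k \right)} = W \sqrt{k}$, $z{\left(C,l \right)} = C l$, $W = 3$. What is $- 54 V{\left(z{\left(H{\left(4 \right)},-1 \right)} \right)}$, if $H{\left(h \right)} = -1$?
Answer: $-162$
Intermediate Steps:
$V{\left(k \right)} = 3 \sqrt{k}$
$- 54 V{\left(z{\left(H{\left(4 \right)},-1 \right)} \right)} = - 54 \cdot 3 \sqrt{\left(-1\right) \left(-1\right)} = - 54 \cdot 3 \sqrt{1} = - 54 \cdot 3 \cdot 1 = \left(-54\right) 3 = -162$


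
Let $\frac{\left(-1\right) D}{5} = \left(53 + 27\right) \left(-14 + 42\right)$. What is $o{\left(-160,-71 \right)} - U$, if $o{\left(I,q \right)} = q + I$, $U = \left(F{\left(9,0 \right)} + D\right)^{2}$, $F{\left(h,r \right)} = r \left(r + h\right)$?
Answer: $-125440231$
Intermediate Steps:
$F{\left(h,r \right)} = r \left(h + r\right)$
$D = -11200$ ($D = - 5 \left(53 + 27\right) \left(-14 + 42\right) = - 5 \cdot 80 \cdot 28 = \left(-5\right) 2240 = -11200$)
$U = 125440000$ ($U = \left(0 \left(9 + 0\right) - 11200\right)^{2} = \left(0 \cdot 9 - 11200\right)^{2} = \left(0 - 11200\right)^{2} = \left(-11200\right)^{2} = 125440000$)
$o{\left(I,q \right)} = I + q$
$o{\left(-160,-71 \right)} - U = \left(-160 - 71\right) - 125440000 = -231 - 125440000 = -125440231$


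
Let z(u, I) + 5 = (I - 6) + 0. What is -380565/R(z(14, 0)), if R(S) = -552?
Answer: 126855/184 ≈ 689.43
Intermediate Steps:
z(u, I) = -11 + I (z(u, I) = -5 + ((I - 6) + 0) = -5 + ((-6 + I) + 0) = -5 + (-6 + I) = -11 + I)
-380565/R(z(14, 0)) = -380565/(-552) = -380565*(-1/552) = 126855/184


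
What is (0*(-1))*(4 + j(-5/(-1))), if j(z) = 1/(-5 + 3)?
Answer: 0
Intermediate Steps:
j(z) = -½ (j(z) = 1/(-2) = -½)
(0*(-1))*(4 + j(-5/(-1))) = (0*(-1))*(4 - ½) = 0*(7/2) = 0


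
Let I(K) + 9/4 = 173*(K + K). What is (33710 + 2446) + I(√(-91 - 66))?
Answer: 144615/4 + 346*I*√157 ≈ 36154.0 + 4335.4*I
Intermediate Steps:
I(K) = -9/4 + 346*K (I(K) = -9/4 + 173*(K + K) = -9/4 + 173*(2*K) = -9/4 + 346*K)
(33710 + 2446) + I(√(-91 - 66)) = (33710 + 2446) + (-9/4 + 346*√(-91 - 66)) = 36156 + (-9/4 + 346*√(-157)) = 36156 + (-9/4 + 346*(I*√157)) = 36156 + (-9/4 + 346*I*√157) = 144615/4 + 346*I*√157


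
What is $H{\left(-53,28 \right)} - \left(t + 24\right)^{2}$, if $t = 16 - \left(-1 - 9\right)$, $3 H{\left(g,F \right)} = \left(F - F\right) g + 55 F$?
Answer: $- \frac{5960}{3} \approx -1986.7$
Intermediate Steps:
$H{\left(g,F \right)} = \frac{55 F}{3}$ ($H{\left(g,F \right)} = \frac{\left(F - F\right) g + 55 F}{3} = \frac{0 g + 55 F}{3} = \frac{0 + 55 F}{3} = \frac{55 F}{3}$)
$t = 26$ ($t = 16 - \left(-1 - 9\right) = 16 - -10 = 16 + 10 = 26$)
$H{\left(-53,28 \right)} - \left(t + 24\right)^{2} = \frac{55}{3} \cdot 28 - \left(26 + 24\right)^{2} = \frac{1540}{3} - 50^{2} = \frac{1540}{3} - 2500 = - \frac{5960}{3}$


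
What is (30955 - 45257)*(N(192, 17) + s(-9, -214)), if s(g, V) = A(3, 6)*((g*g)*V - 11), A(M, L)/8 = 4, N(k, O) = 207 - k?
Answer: 7937967550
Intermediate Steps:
A(M, L) = 32 (A(M, L) = 8*4 = 32)
s(g, V) = -352 + 32*V*g**2 (s(g, V) = 32*((g*g)*V - 11) = 32*(g**2*V - 11) = 32*(V*g**2 - 11) = 32*(-11 + V*g**2) = -352 + 32*V*g**2)
(30955 - 45257)*(N(192, 17) + s(-9, -214)) = (30955 - 45257)*((207 - 1*192) + (-352 + 32*(-214)*(-9)**2)) = -14302*((207 - 192) + (-352 + 32*(-214)*81)) = -14302*(15 + (-352 - 554688)) = -14302*(15 - 555040) = -14302*(-555025) = 7937967550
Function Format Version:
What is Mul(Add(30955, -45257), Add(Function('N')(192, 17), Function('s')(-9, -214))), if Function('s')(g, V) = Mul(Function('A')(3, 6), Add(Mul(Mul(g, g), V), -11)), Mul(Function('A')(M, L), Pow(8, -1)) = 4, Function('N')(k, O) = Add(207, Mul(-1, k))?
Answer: 7937967550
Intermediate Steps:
Function('A')(M, L) = 32 (Function('A')(M, L) = Mul(8, 4) = 32)
Function('s')(g, V) = Add(-352, Mul(32, V, Pow(g, 2))) (Function('s')(g, V) = Mul(32, Add(Mul(Mul(g, g), V), -11)) = Mul(32, Add(Mul(Pow(g, 2), V), -11)) = Mul(32, Add(Mul(V, Pow(g, 2)), -11)) = Mul(32, Add(-11, Mul(V, Pow(g, 2)))) = Add(-352, Mul(32, V, Pow(g, 2))))
Mul(Add(30955, -45257), Add(Function('N')(192, 17), Function('s')(-9, -214))) = Mul(Add(30955, -45257), Add(Add(207, Mul(-1, 192)), Add(-352, Mul(32, -214, Pow(-9, 2))))) = Mul(-14302, Add(Add(207, -192), Add(-352, Mul(32, -214, 81)))) = Mul(-14302, Add(15, Add(-352, -554688))) = Mul(-14302, Add(15, -555040)) = Mul(-14302, -555025) = 7937967550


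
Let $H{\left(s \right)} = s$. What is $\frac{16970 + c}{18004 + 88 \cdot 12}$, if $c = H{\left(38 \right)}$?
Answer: $\frac{4252}{4765} \approx 0.89234$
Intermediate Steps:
$c = 38$
$\frac{16970 + c}{18004 + 88 \cdot 12} = \frac{16970 + 38}{18004 + 88 \cdot 12} = \frac{17008}{18004 + 1056} = \frac{17008}{19060} = 17008 \cdot \frac{1}{19060} = \frac{4252}{4765}$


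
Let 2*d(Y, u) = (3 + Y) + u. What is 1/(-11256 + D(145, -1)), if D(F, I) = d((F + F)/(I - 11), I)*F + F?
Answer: -12/152617 ≈ -7.8628e-5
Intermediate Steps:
d(Y, u) = 3/2 + Y/2 + u/2 (d(Y, u) = ((3 + Y) + u)/2 = (3 + Y + u)/2 = 3/2 + Y/2 + u/2)
D(F, I) = F + F*(3/2 + I/2 + F/(-11 + I)) (D(F, I) = (3/2 + ((F + F)/(I - 11))/2 + I/2)*F + F = (3/2 + ((2*F)/(-11 + I))/2 + I/2)*F + F = (3/2 + (2*F/(-11 + I))/2 + I/2)*F + F = (3/2 + F/(-11 + I) + I/2)*F + F = (3/2 + I/2 + F/(-11 + I))*F + F = F*(3/2 + I/2 + F/(-11 + I)) + F = F + F*(3/2 + I/2 + F/(-11 + I)))
1/(-11256 + D(145, -1)) = 1/(-11256 + (½)*145*(-55 + (-1)² - 6*(-1) + 2*145)/(-11 - 1)) = 1/(-11256 + (½)*145*(-55 + 1 + 6 + 290)/(-12)) = 1/(-11256 + (½)*145*(-1/12)*242) = 1/(-11256 - 17545/12) = 1/(-152617/12) = -12/152617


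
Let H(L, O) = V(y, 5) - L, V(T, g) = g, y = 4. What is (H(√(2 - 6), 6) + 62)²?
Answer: 4485 - 268*I ≈ 4485.0 - 268.0*I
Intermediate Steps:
H(L, O) = 5 - L
(H(√(2 - 6), 6) + 62)² = ((5 - √(2 - 6)) + 62)² = ((5 - √(-4)) + 62)² = ((5 - 2*I) + 62)² = (67 - 2*I)²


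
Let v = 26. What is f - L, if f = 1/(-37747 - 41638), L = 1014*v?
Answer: -2092906141/79385 ≈ -26364.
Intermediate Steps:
L = 26364 (L = 1014*26 = 26364)
f = -1/79385 (f = 1/(-79385) = -1/79385 ≈ -1.2597e-5)
f - L = -1/79385 - 1*26364 = -1/79385 - 26364 = -2092906141/79385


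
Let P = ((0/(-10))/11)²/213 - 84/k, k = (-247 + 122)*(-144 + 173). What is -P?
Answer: -84/3625 ≈ -0.023172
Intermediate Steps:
k = -3625 (k = -125*29 = -3625)
P = 84/3625 (P = ((0/(-10))/11)²/213 - 84/(-3625) = ((0*(-⅒))*(1/11))²*(1/213) - 84*(-1/3625) = (0*(1/11))²*(1/213) + 84/3625 = 0²*(1/213) + 84/3625 = 0*(1/213) + 84/3625 = 0 + 84/3625 = 84/3625 ≈ 0.023172)
-P = -1*84/3625 = -84/3625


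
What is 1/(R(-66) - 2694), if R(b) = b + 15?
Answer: -1/2745 ≈ -0.00036430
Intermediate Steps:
R(b) = 15 + b
1/(R(-66) - 2694) = 1/((15 - 66) - 2694) = 1/(-51 - 2694) = 1/(-2745) = -1/2745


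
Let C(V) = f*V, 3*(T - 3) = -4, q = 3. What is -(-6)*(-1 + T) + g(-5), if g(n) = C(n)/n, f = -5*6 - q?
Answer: -29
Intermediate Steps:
T = 5/3 (T = 3 + (⅓)*(-4) = 3 - 4/3 = 5/3 ≈ 1.6667)
f = -33 (f = -5*6 - 1*3 = -30 - 3 = -33)
C(V) = -33*V
g(n) = -33 (g(n) = (-33*n)/n = -33)
-(-6)*(-1 + T) + g(-5) = -(-6)*(-1 + 5/3) - 33 = -(-6)*2/3 - 33 = -2*(-2) - 33 = 4 - 33 = -29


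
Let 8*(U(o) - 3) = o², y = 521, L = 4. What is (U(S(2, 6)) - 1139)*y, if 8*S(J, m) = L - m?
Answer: -75757047/128 ≈ -5.9185e+5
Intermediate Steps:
S(J, m) = ½ - m/8 (S(J, m) = (4 - m)/8 = ½ - m/8)
U(o) = 3 + o²/8
(U(S(2, 6)) - 1139)*y = ((3 + (½ - ⅛*6)²/8) - 1139)*521 = ((3 + (½ - ¾)²/8) - 1139)*521 = ((3 + (-¼)²/8) - 1139)*521 = ((3 + (⅛)*(1/16)) - 1139)*521 = ((3 + 1/128) - 1139)*521 = (385/128 - 1139)*521 = -145407/128*521 = -75757047/128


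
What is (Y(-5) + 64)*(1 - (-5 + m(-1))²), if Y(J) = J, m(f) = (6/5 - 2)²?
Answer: -664104/625 ≈ -1062.6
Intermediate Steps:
m(f) = 16/25 (m(f) = (6*(⅕) - 2)² = (6/5 - 2)² = (-⅘)² = 16/25)
(Y(-5) + 64)*(1 - (-5 + m(-1))²) = (-5 + 64)*(1 - (-5 + 16/25)²) = 59*(1 - (-109/25)²) = 59*(1 - 1*11881/625) = 59*(1 - 11881/625) = 59*(-11256/625) = -664104/625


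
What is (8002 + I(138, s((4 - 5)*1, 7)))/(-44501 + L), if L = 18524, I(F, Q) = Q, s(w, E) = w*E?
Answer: -2665/8659 ≈ -0.30777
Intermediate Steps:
s(w, E) = E*w
(8002 + I(138, s((4 - 5)*1, 7)))/(-44501 + L) = (8002 + 7*((4 - 5)*1))/(-44501 + 18524) = (8002 + 7*(-1*1))/(-25977) = (8002 + 7*(-1))*(-1/25977) = (8002 - 7)*(-1/25977) = 7995*(-1/25977) = -2665/8659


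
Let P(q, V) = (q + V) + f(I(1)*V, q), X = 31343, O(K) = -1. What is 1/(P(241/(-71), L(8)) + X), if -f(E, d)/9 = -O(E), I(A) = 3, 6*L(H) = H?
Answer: 213/6673703 ≈ 3.1916e-5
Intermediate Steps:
L(H) = H/6
f(E, d) = -9 (f(E, d) = -(-9)*(-1) = -9*1 = -9)
P(q, V) = -9 + V + q (P(q, V) = (q + V) - 9 = (V + q) - 9 = -9 + V + q)
1/(P(241/(-71), L(8)) + X) = 1/((-9 + (⅙)*8 + 241/(-71)) + 31343) = 1/((-9 + 4/3 + 241*(-1/71)) + 31343) = 1/((-9 + 4/3 - 241/71) + 31343) = 1/(-2356/213 + 31343) = 1/(6673703/213) = 213/6673703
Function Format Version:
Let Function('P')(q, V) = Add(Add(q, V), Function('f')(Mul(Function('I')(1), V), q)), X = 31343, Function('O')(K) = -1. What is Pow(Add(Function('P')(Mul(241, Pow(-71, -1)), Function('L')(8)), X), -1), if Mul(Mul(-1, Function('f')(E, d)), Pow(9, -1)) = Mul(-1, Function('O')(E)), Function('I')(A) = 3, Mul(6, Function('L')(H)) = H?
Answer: Rational(213, 6673703) ≈ 3.1916e-5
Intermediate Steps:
Function('L')(H) = Mul(Rational(1, 6), H)
Function('f')(E, d) = -9 (Function('f')(E, d) = Mul(-9, Mul(-1, -1)) = Mul(-9, 1) = -9)
Function('P')(q, V) = Add(-9, V, q) (Function('P')(q, V) = Add(Add(q, V), -9) = Add(Add(V, q), -9) = Add(-9, V, q))
Pow(Add(Function('P')(Mul(241, Pow(-71, -1)), Function('L')(8)), X), -1) = Pow(Add(Add(-9, Mul(Rational(1, 6), 8), Mul(241, Pow(-71, -1))), 31343), -1) = Pow(Add(Add(-9, Rational(4, 3), Mul(241, Rational(-1, 71))), 31343), -1) = Pow(Add(Add(-9, Rational(4, 3), Rational(-241, 71)), 31343), -1) = Pow(Add(Rational(-2356, 213), 31343), -1) = Pow(Rational(6673703, 213), -1) = Rational(213, 6673703)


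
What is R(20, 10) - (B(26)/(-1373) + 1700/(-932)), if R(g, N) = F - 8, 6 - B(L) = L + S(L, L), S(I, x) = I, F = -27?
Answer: -10624008/319909 ≈ -33.209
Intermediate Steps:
B(L) = 6 - 2*L (B(L) = 6 - (L + L) = 6 - 2*L)
R(g, N) = -35 (R(g, N) = -27 - 8 = -35)
R(20, 10) - (B(26)/(-1373) + 1700/(-932)) = -35 - ((6 - 2*26)/(-1373) + 1700/(-932)) = -35 - ((6 - 52)*(-1/1373) + 1700*(-1/932)) = -35 - (-46*(-1/1373) - 425/233) = -35 - (46/1373 - 425/233) = -35 - 1*(-572807/319909) = -35 + 572807/319909 = -10624008/319909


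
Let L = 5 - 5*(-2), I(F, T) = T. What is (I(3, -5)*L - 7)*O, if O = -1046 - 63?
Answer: 90938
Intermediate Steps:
O = -1109
L = 15 (L = 5 + 10 = 15)
(I(3, -5)*L - 7)*O = (-5*15 - 7)*(-1109) = (-75 - 7)*(-1109) = -82*(-1109) = 90938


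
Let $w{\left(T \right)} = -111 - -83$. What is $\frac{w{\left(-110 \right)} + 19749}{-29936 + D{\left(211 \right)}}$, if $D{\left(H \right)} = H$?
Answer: $- \frac{481}{725} \approx -0.66345$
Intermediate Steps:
$w{\left(T \right)} = -28$ ($w{\left(T \right)} = -111 + 83 = -28$)
$\frac{w{\left(-110 \right)} + 19749}{-29936 + D{\left(211 \right)}} = \frac{-28 + 19749}{-29936 + 211} = \frac{19721}{-29725} = 19721 \left(- \frac{1}{29725}\right) = - \frac{481}{725}$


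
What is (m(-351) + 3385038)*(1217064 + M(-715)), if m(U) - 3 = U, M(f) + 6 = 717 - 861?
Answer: 4118876646660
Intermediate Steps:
M(f) = -150 (M(f) = -6 + (717 - 861) = -6 - 144 = -150)
m(U) = 3 + U
(m(-351) + 3385038)*(1217064 + M(-715)) = ((3 - 351) + 3385038)*(1217064 - 150) = (-348 + 3385038)*1216914 = 3384690*1216914 = 4118876646660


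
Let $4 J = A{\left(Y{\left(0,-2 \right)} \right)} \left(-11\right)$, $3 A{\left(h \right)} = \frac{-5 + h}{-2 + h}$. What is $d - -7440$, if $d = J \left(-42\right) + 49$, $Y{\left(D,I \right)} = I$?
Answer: $\frac{60451}{8} \approx 7556.4$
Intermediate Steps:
$A{\left(h \right)} = \frac{-5 + h}{3 \left(-2 + h\right)}$ ($A{\left(h \right)} = \frac{\left(-5 + h\right) \frac{1}{-2 + h}}{3} = \frac{\frac{1}{-2 + h} \left(-5 + h\right)}{3} = \frac{-5 + h}{3 \left(-2 + h\right)}$)
$J = - \frac{77}{48}$ ($J = \frac{\frac{-5 - 2}{3 \left(-2 - 2\right)} \left(-11\right)}{4} = \frac{\frac{1}{3} \frac{1}{-4} \left(-7\right) \left(-11\right)}{4} = \frac{\frac{1}{3} \left(- \frac{1}{4}\right) \left(-7\right) \left(-11\right)}{4} = \frac{\frac{7}{12} \left(-11\right)}{4} = \frac{1}{4} \left(- \frac{77}{12}\right) = - \frac{77}{48} \approx -1.6042$)
$d = \frac{931}{8}$ ($d = \left(- \frac{77}{48}\right) \left(-42\right) + 49 = \frac{539}{8} + 49 = \frac{931}{8} \approx 116.38$)
$d - -7440 = \frac{931}{8} - -7440 = \frac{931}{8} + 7440 = \frac{60451}{8}$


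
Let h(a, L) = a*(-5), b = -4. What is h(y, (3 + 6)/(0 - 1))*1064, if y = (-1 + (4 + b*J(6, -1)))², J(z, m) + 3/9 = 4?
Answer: -6517000/9 ≈ -7.2411e+5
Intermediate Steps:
J(z, m) = 11/3 (J(z, m) = -⅓ + 4 = 11/3)
y = 1225/9 (y = (-1 + (4 - 4*11/3))² = (-1 + (4 - 44/3))² = (-1 - 32/3)² = (-35/3)² = 1225/9 ≈ 136.11)
h(a, L) = -5*a
h(y, (3 + 6)/(0 - 1))*1064 = -5*1225/9*1064 = -6125/9*1064 = -6517000/9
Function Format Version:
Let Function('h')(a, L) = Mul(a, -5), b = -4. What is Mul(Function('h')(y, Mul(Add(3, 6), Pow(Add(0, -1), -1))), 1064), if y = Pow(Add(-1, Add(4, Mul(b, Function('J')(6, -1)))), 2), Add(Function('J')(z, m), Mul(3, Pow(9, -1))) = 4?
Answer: Rational(-6517000, 9) ≈ -7.2411e+5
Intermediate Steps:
Function('J')(z, m) = Rational(11, 3) (Function('J')(z, m) = Add(Rational(-1, 3), 4) = Rational(11, 3))
y = Rational(1225, 9) (y = Pow(Add(-1, Add(4, Mul(-4, Rational(11, 3)))), 2) = Pow(Add(-1, Add(4, Rational(-44, 3))), 2) = Pow(Add(-1, Rational(-32, 3)), 2) = Pow(Rational(-35, 3), 2) = Rational(1225, 9) ≈ 136.11)
Function('h')(a, L) = Mul(-5, a)
Mul(Function('h')(y, Mul(Add(3, 6), Pow(Add(0, -1), -1))), 1064) = Mul(Mul(-5, Rational(1225, 9)), 1064) = Mul(Rational(-6125, 9), 1064) = Rational(-6517000, 9)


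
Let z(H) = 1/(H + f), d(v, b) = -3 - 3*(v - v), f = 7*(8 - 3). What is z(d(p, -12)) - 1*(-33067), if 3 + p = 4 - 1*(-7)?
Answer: 1058145/32 ≈ 33067.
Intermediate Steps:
f = 35 (f = 7*5 = 35)
p = 8 (p = -3 + (4 - 1*(-7)) = -3 + (4 + 7) = -3 + 11 = 8)
d(v, b) = -3 (d(v, b) = -3 - 3*0 = -3 + 0 = -3)
z(H) = 1/(35 + H) (z(H) = 1/(H + 35) = 1/(35 + H))
z(d(p, -12)) - 1*(-33067) = 1/(35 - 3) - 1*(-33067) = 1/32 + 33067 = 1058145/32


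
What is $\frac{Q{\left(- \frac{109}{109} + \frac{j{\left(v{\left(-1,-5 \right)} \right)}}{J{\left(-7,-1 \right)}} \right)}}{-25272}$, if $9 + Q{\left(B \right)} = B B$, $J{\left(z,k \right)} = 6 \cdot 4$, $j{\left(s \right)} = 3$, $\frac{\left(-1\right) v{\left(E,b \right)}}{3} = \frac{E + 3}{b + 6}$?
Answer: $\frac{527}{1617408} \approx 0.00032583$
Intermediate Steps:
$v{\left(E,b \right)} = - \frac{3 \left(3 + E\right)}{6 + b}$ ($v{\left(E,b \right)} = - 3 \frac{E + 3}{b + 6} = - 3 \frac{3 + E}{6 + b} = - \frac{3 \left(3 + E\right)}{6 + b}$)
$J{\left(z,k \right)} = 24$
$Q{\left(B \right)} = -9 + B^{2}$ ($Q{\left(B \right)} = -9 + B B = -9 + B^{2}$)
$\frac{Q{\left(- \frac{109}{109} + \frac{j{\left(v{\left(-1,-5 \right)} \right)}}{J{\left(-7,-1 \right)}} \right)}}{-25272} = \frac{-9 + \left(- \frac{109}{109} + \frac{3}{24}\right)^{2}}{-25272} = \left(-9 + \left(\left(-109\right) \frac{1}{109} + 3 \cdot \frac{1}{24}\right)^{2}\right) \left(- \frac{1}{25272}\right) = \left(-9 + \left(-1 + \frac{1}{8}\right)^{2}\right) \left(- \frac{1}{25272}\right) = \left(-9 + \left(- \frac{7}{8}\right)^{2}\right) \left(- \frac{1}{25272}\right) = \left(-9 + \frac{49}{64}\right) \left(- \frac{1}{25272}\right) = \left(- \frac{527}{64}\right) \left(- \frac{1}{25272}\right) = \frac{527}{1617408}$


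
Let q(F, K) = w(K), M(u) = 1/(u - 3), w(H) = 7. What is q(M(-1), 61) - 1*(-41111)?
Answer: 41118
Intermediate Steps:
M(u) = 1/(-3 + u)
q(F, K) = 7
q(M(-1), 61) - 1*(-41111) = 7 - 1*(-41111) = 7 + 41111 = 41118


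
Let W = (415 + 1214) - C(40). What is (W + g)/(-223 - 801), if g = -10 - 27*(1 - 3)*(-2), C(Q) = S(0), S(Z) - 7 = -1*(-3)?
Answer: -1501/1024 ≈ -1.4658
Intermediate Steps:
S(Z) = 10 (S(Z) = 7 - 1*(-3) = 7 + 3 = 10)
C(Q) = 10
W = 1619 (W = (415 + 1214) - 1*10 = 1629 - 10 = 1619)
g = -118 (g = -10 - (-54)*(-2) = -10 - 27*4 = -10 - 108 = -118)
(W + g)/(-223 - 801) = (1619 - 118)/(-223 - 801) = 1501/(-1024) = 1501*(-1/1024) = -1501/1024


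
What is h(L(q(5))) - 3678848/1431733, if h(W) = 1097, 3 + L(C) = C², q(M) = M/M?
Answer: 1566932253/1431733 ≈ 1094.4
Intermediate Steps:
q(M) = 1
L(C) = -3 + C²
h(L(q(5))) - 3678848/1431733 = 1097 - 3678848/1431733 = 1566932253/1431733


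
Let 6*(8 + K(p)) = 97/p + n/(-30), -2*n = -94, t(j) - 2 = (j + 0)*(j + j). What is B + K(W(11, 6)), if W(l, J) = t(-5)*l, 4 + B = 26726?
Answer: 1375224733/51480 ≈ 26714.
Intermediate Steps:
B = 26722 (B = -4 + 26726 = 26722)
t(j) = 2 + 2*j² (t(j) = 2 + (j + 0)*(j + j) = 2 + j*(2*j) = 2 + 2*j²)
n = 47 (n = -½*(-94) = 47)
W(l, J) = 52*l (W(l, J) = (2 + 2*(-5)²)*l = (2 + 2*25)*l = (2 + 50)*l = 52*l)
K(p) = -1487/180 + 97/(6*p) (K(p) = -8 + (97/p + 47/(-30))/6 = -8 + (97/p + 47*(-1/30))/6 = -8 + (97/p - 47/30)/6 = -8 + (-47/30 + 97/p)/6 = -8 + (-47/180 + 97/(6*p)) = -1487/180 + 97/(6*p))
B + K(W(11, 6)) = 26722 + (2910 - 77324*11)/(180*((52*11))) = 26722 + (1/180)*(2910 - 1487*572)/572 = 26722 + (1/180)*(1/572)*(2910 - 850564) = 26722 + (1/180)*(1/572)*(-847654) = 26722 - 423827/51480 = 1375224733/51480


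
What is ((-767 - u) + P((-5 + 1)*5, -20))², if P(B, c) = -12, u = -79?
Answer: 490000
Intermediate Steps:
((-767 - u) + P((-5 + 1)*5, -20))² = ((-767 - 1*(-79)) - 12)² = ((-767 + 79) - 12)² = (-688 - 12)² = (-700)² = 490000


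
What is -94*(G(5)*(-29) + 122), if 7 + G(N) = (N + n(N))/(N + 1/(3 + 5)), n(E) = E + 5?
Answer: -925430/41 ≈ -22571.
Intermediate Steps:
n(E) = 5 + E
G(N) = -7 + (5 + 2*N)/(1/8 + N) (G(N) = -7 + (N + (5 + N))/(N + 1/(3 + 5)) = -7 + (5 + 2*N)/(N + 1/8) = -7 + (5 + 2*N)/(1/8 + N))
-94*(G(5)*(-29) + 122) = -94*(((33 - 40*5)/(1 + 8*5))*(-29) + 122) = -94*(((33 - 200)/(1 + 40))*(-29) + 122) = -94*((-167/41)*(-29) + 122) = -94*(((1/41)*(-167))*(-29) + 122) = -94*(-167/41*(-29) + 122) = -94*(4843/41 + 122) = -94*9845/41 = -925430/41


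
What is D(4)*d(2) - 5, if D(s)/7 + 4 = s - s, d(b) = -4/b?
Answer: 51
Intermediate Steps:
D(s) = -28 (D(s) = -28 + 7*(s - s) = -28 + 7*0 = -28 + 0 = -28)
D(4)*d(2) - 5 = -(-112)/2 - 5 = -28*(-2) - 5 = 56 - 5 = 51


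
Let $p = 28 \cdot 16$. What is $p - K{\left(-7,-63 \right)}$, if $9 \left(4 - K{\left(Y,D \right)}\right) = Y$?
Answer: $\frac{3989}{9} \approx 443.22$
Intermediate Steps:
$p = 448$
$K{\left(Y,D \right)} = 4 - \frac{Y}{9}$
$p - K{\left(-7,-63 \right)} = 448 - \left(4 - - \frac{7}{9}\right) = 448 - \left(4 + \frac{7}{9}\right) = 448 - \frac{43}{9} = \frac{3989}{9}$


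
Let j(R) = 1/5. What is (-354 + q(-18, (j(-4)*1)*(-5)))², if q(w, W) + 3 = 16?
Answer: 116281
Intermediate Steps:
j(R) = ⅕
q(w, W) = 13 (q(w, W) = -3 + 16 = 13)
(-354 + q(-18, (j(-4)*1)*(-5)))² = (-354 + 13)² = (-341)² = 116281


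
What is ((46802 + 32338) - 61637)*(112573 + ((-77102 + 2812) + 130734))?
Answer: 2958304551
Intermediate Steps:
((46802 + 32338) - 61637)*(112573 + ((-77102 + 2812) + 130734)) = (79140 - 61637)*(112573 + (-74290 + 130734)) = 17503*(112573 + 56444) = 17503*169017 = 2958304551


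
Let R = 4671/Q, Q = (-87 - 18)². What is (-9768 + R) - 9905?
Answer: -24098906/1225 ≈ -19673.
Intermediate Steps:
Q = 11025 (Q = (-105)² = 11025)
R = 519/1225 (R = 4671/11025 = 4671*(1/11025) = 519/1225 ≈ 0.42367)
(-9768 + R) - 9905 = (-9768 + 519/1225) - 9905 = -11965281/1225 - 9905 = -24098906/1225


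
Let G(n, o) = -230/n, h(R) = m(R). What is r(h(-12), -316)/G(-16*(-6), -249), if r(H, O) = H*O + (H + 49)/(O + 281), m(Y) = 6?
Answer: 637584/805 ≈ 792.03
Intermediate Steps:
h(R) = 6
r(H, O) = H*O + (49 + H)/(281 + O)
r(h(-12), -316)/G(-16*(-6), -249) = ((49 + 6 + 6*(-316)**2 + 281*6*(-316))/(281 - 316))/((-230/((-16*(-6))))) = ((49 + 6 + 6*99856 - 532776)/(-35))/((-230/96)) = (-(49 + 6 + 599136 - 532776)/35)/((-230*1/96)) = (-1/35*66415)/(-115/48) = -13283/7*(-48/115) = 637584/805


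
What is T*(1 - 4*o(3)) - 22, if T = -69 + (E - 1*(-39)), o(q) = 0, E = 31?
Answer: -21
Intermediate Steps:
T = 1 (T = -69 + (31 - 1*(-39)) = -69 + (31 + 39) = -69 + 70 = 1)
T*(1 - 4*o(3)) - 22 = 1*(1 - 4*0) - 22 = 1*(1 + 0) - 22 = 1*1 - 22 = 1 - 22 = -21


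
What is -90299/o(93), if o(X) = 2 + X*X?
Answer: -90299/8651 ≈ -10.438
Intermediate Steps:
o(X) = 2 + X**2
-90299/o(93) = -90299/(2 + 93**2) = -90299/(2 + 8649) = -90299/8651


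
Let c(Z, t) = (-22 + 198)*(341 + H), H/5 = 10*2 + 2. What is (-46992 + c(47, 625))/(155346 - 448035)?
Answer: -32384/292689 ≈ -0.11064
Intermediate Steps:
H = 110 (H = 5*(10*2 + 2) = 5*(20 + 2) = 5*22 = 110)
c(Z, t) = 79376 (c(Z, t) = (-22 + 198)*(341 + 110) = 176*451 = 79376)
(-46992 + c(47, 625))/(155346 - 448035) = (-46992 + 79376)/(155346 - 448035) = 32384/(-292689) = 32384*(-1/292689) = -32384/292689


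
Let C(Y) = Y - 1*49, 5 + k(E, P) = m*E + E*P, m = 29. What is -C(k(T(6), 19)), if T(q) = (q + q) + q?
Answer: -810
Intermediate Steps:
T(q) = 3*q (T(q) = 2*q + q = 3*q)
k(E, P) = -5 + 29*E + E*P (k(E, P) = -5 + (29*E + E*P) = -5 + 29*E + E*P)
C(Y) = -49 + Y (C(Y) = Y - 49 = -49 + Y)
-C(k(T(6), 19)) = -(-49 + (-5 + 29*(3*6) + (3*6)*19)) = -(-49 + (-5 + 29*18 + 18*19)) = -(-49 + (-5 + 522 + 342)) = -(-49 + 859) = -1*810 = -810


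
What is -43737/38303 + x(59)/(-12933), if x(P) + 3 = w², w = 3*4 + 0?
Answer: -190350448/165124233 ≈ -1.1528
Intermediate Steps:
w = 12 (w = 12 + 0 = 12)
x(P) = 141 (x(P) = -3 + 12² = -3 + 144 = 141)
-43737/38303 + x(59)/(-12933) = -43737/38303 + 141/(-12933) = -43737*1/38303 + 141*(-1/12933) = -43737/38303 - 47/4311 = -190350448/165124233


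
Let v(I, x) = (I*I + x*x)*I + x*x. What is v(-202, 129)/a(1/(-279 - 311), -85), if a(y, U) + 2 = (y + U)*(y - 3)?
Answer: -4033521376900/88121221 ≈ -45772.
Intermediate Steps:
v(I, x) = x² + I*(I² + x²) (v(I, x) = (I² + x²)*I + x² = I*(I² + x²) + x² = x² + I*(I² + x²))
a(y, U) = -2 + (-3 + y)*(U + y) (a(y, U) = -2 + (y + U)*(y - 3) = -2 + (U + y)*(-3 + y) = -2 + (-3 + y)*(U + y))
v(-202, 129)/a(1/(-279 - 311), -85) = ((-202)³ + 129² - 202*129²)/(-2 + (1/(-279 - 311))² - 3*(-85) - 3/(-279 - 311) - 85/(-279 - 311)) = (-8242408 + 16641 - 202*16641)/(-2 + (1/(-590))² + 255 - 3/(-590) - 85/(-590)) = (-8242408 + 16641 - 3361482)/(-2 + (-1/590)² + 255 - 3*(-1/590) - 85*(-1/590)) = -11587249/(-2 + 1/348100 + 255 + 3/590 + 17/118) = -11587249/88121221/348100 = -11587249*348100/88121221 = -4033521376900/88121221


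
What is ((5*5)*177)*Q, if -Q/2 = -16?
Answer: 141600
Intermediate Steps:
Q = 32 (Q = -2*(-16) = 32)
((5*5)*177)*Q = ((5*5)*177)*32 = (25*177)*32 = 4425*32 = 141600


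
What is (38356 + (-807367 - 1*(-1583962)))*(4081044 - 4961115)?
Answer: -717214741521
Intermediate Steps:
(38356 + (-807367 - 1*(-1583962)))*(4081044 - 4961115) = (38356 + (-807367 + 1583962))*(-880071) = (38356 + 776595)*(-880071) = 814951*(-880071) = -717214741521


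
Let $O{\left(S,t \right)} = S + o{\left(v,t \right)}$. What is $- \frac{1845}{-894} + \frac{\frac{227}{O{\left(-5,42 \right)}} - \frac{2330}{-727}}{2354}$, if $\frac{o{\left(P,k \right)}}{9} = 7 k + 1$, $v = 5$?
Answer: $\frac{1395487440071}{675729706300} \approx 2.0652$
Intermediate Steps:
$o{\left(P,k \right)} = 9 + 63 k$ ($o{\left(P,k \right)} = 9 \left(7 k + 1\right) = 9 \left(1 + 7 k\right) = 9 + 63 k$)
$O{\left(S,t \right)} = 9 + S + 63 t$ ($O{\left(S,t \right)} = S + \left(9 + 63 t\right) = 9 + S + 63 t$)
$- \frac{1845}{-894} + \frac{\frac{227}{O{\left(-5,42 \right)}} - \frac{2330}{-727}}{2354} = - \frac{1845}{-894} + \frac{\frac{227}{9 - 5 + 63 \cdot 42} - \frac{2330}{-727}}{2354} = \left(-1845\right) \left(- \frac{1}{894}\right) + \left(\frac{227}{9 - 5 + 2646} - - \frac{2330}{727}\right) \frac{1}{2354} = \frac{615}{298} + \left(\frac{227}{2650} + \frac{2330}{727}\right) \frac{1}{2354} = \frac{615}{298} + \frac{6339529}{1926550} \cdot \frac{1}{2354} = \frac{615}{298} + \frac{6339529}{4535098700} = \frac{1395487440071}{675729706300}$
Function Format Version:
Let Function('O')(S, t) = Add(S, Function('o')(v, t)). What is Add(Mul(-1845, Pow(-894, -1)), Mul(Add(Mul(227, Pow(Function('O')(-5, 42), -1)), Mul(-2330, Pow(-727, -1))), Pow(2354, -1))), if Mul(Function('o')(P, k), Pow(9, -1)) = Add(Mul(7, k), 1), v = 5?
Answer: Rational(1395487440071, 675729706300) ≈ 2.0652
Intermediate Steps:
Function('o')(P, k) = Add(9, Mul(63, k)) (Function('o')(P, k) = Mul(9, Add(Mul(7, k), 1)) = Mul(9, Add(1, Mul(7, k))) = Add(9, Mul(63, k)))
Function('O')(S, t) = Add(9, S, Mul(63, t)) (Function('O')(S, t) = Add(S, Add(9, Mul(63, t))) = Add(9, S, Mul(63, t)))
Add(Mul(-1845, Pow(-894, -1)), Mul(Add(Mul(227, Pow(Function('O')(-5, 42), -1)), Mul(-2330, Pow(-727, -1))), Pow(2354, -1))) = Add(Mul(-1845, Pow(-894, -1)), Mul(Add(Mul(227, Pow(Add(9, -5, Mul(63, 42)), -1)), Mul(-2330, Pow(-727, -1))), Pow(2354, -1))) = Add(Mul(-1845, Rational(-1, 894)), Mul(Add(Mul(227, Pow(Add(9, -5, 2646), -1)), Mul(-2330, Rational(-1, 727))), Rational(1, 2354))) = Add(Rational(615, 298), Mul(Add(Mul(227, Pow(2650, -1)), Rational(2330, 727)), Rational(1, 2354))) = Add(Rational(615, 298), Mul(Add(Mul(227, Rational(1, 2650)), Rational(2330, 727)), Rational(1, 2354))) = Add(Rational(615, 298), Mul(Add(Rational(227, 2650), Rational(2330, 727)), Rational(1, 2354))) = Add(Rational(615, 298), Mul(Rational(6339529, 1926550), Rational(1, 2354))) = Add(Rational(615, 298), Rational(6339529, 4535098700)) = Rational(1395487440071, 675729706300)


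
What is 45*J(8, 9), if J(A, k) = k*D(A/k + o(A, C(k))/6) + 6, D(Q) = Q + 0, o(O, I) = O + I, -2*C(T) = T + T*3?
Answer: -45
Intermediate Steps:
C(T) = -2*T (C(T) = -(T + T*3)/2 = -(T + 3*T)/2 = -2*T)
o(O, I) = I + O
D(Q) = Q
J(A, k) = 6 + k*(-k/3 + A/6 + A/k) (J(A, k) = k*(A/k + (-2*k + A)/6) + 6 = k*(A/k + (A - 2*k)*(1/6)) + 6 = k*(A/k + (-k/3 + A/6)) + 6 = k*(-k/3 + A/6 + A/k) + 6 = 6 + k*(-k/3 + A/6 + A/k))
45*J(8, 9) = 45*(6 + 8 + (1/6)*9*(8 - 2*9)) = 45*(6 + 8 + (1/6)*9*(8 - 18)) = 45*(6 + 8 + (1/6)*9*(-10)) = 45*(6 + 8 - 15) = 45*(-1) = -45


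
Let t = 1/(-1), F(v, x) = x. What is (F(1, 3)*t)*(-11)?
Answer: 33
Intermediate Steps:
t = -1
(F(1, 3)*t)*(-11) = (3*(-1))*(-11) = -3*(-11) = 33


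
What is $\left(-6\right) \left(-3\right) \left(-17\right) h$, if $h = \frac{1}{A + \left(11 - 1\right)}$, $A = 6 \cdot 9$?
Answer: $- \frac{153}{32} \approx -4.7813$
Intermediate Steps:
$A = 54$
$h = \frac{1}{64}$ ($h = \frac{1}{54 + \left(11 - 1\right)} = \frac{1}{54 + 10} = \frac{1}{64} \approx 0.015625$)
$\left(-6\right) \left(-3\right) \left(-17\right) h = \left(-6\right) \left(-3\right) \left(-17\right) \frac{1}{64} = 18 \left(-17\right) \frac{1}{64} = \left(-306\right) \frac{1}{64} = - \frac{153}{32}$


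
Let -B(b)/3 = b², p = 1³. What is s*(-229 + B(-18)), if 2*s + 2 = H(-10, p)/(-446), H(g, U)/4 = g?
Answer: 255813/223 ≈ 1147.1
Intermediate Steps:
p = 1
H(g, U) = 4*g
B(b) = -3*b²
s = -213/223 (s = -1 + ((4*(-10))/(-446))/2 = -1 + (-40*(-1/446))/2 = -1 + (½)*(20/223) = -1 + 10/223 = -213/223 ≈ -0.95516)
s*(-229 + B(-18)) = -213*(-229 - 3*(-18)²)/223 = -213*(-229 - 3*324)/223 = -213*(-229 - 972)/223 = -213/223*(-1201) = 255813/223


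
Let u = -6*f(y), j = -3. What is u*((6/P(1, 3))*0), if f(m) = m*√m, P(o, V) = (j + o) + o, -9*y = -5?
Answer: 0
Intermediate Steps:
y = 5/9 (y = -⅑*(-5) = 5/9 ≈ 0.55556)
P(o, V) = -3 + 2*o (P(o, V) = (-3 + o) + o = -3 + 2*o)
f(m) = m^(3/2)
u = -10*√5/9 ≈ -2.4845
u*((6/P(1, 3))*0) = (-10*√5/9)*((6/(-3 + 2*1))*0) = (-10*√5/9)*((6/(-3 + 2))*0) = (-10*√5/9)*((6/(-1))*0) = (-10*√5/9)*((6*(-1))*0) = (-10*√5/9)*(-6*0) = -10*√5/9*0 = 0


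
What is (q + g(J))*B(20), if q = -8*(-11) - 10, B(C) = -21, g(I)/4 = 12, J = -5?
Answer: -2646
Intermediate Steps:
g(I) = 48 (g(I) = 4*12 = 48)
q = 78 (q = 88 - 10 = 78)
(q + g(J))*B(20) = (78 + 48)*(-21) = 126*(-21) = -2646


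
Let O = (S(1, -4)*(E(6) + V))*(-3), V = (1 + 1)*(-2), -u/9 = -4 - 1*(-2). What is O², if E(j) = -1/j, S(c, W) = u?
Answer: 50625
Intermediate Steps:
u = 18 (u = -9*(-4 - 1*(-2)) = -9*(-4 + 2) = -9*(-2) = 18)
V = -4 (V = 2*(-2) = -4)
S(c, W) = 18
O = 225 (O = (18*(-1/6 - 4))*(-3) = (18*(-1*⅙ - 4))*(-3) = (18*(-⅙ - 4))*(-3) = (18*(-25/6))*(-3) = -75*(-3) = 225)
O² = 225² = 50625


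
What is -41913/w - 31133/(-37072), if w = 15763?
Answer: -1063049257/584365936 ≈ -1.8191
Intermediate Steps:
-41913/w - 31133/(-37072) = -41913/15763 - 31133/(-37072) = -41913*1/15763 - 31133*(-1/37072) = -41913/15763 + 31133/37072 = -1063049257/584365936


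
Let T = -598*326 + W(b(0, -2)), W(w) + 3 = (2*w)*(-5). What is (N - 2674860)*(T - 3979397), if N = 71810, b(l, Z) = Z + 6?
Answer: 10866140683400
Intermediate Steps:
b(l, Z) = 6 + Z
W(w) = -3 - 10*w (W(w) = -3 + (2*w)*(-5) = -3 - 10*w)
T = -194991 (T = -598*326 + (-3 - 10*(6 - 2)) = -194948 + (-3 - 10*4) = -194948 + (-3 - 40) = -194948 - 43 = -194991)
(N - 2674860)*(T - 3979397) = (71810 - 2674860)*(-194991 - 3979397) = -2603050*(-4174388) = 10866140683400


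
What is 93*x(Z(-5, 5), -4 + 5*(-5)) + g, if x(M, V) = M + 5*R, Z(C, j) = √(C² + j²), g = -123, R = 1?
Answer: 342 + 465*√2 ≈ 999.61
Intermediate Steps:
x(M, V) = 5 + M (x(M, V) = M + 5*1 = M + 5 = 5 + M)
93*x(Z(-5, 5), -4 + 5*(-5)) + g = 93*(5 + √((-5)² + 5²)) - 123 = 93*(5 + √(25 + 25)) - 123 = 93*(5 + √50) - 123 = 93*(5 + 5*√2) - 123 = (465 + 465*√2) - 123 = 342 + 465*√2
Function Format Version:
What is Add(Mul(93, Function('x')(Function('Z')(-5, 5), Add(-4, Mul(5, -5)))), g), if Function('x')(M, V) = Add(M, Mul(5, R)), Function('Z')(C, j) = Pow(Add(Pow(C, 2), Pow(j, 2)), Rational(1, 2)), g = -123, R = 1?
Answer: Add(342, Mul(465, Pow(2, Rational(1, 2)))) ≈ 999.61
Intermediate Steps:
Function('x')(M, V) = Add(5, M) (Function('x')(M, V) = Add(M, Mul(5, 1)) = Add(M, 5) = Add(5, M))
Add(Mul(93, Function('x')(Function('Z')(-5, 5), Add(-4, Mul(5, -5)))), g) = Add(Mul(93, Add(5, Pow(Add(Pow(-5, 2), Pow(5, 2)), Rational(1, 2)))), -123) = Add(Mul(93, Add(5, Pow(Add(25, 25), Rational(1, 2)))), -123) = Add(Mul(93, Add(5, Pow(50, Rational(1, 2)))), -123) = Add(Mul(93, Add(5, Mul(5, Pow(2, Rational(1, 2))))), -123) = Add(Add(465, Mul(465, Pow(2, Rational(1, 2)))), -123) = Add(342, Mul(465, Pow(2, Rational(1, 2))))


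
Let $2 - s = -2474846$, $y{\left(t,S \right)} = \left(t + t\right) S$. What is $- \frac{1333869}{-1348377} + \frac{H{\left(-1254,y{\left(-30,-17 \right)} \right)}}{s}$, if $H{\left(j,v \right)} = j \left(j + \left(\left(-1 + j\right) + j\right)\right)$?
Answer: $\frac{1610641185211}{556171353616} \approx 2.8959$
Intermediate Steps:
$y{\left(t,S \right)} = 2 S t$ ($y{\left(t,S \right)} = 2 t S = 2 S t$)
$s = 2474848$ ($s = 2 - -2474846 = 2 + 2474846 = 2474848$)
$H{\left(j,v \right)} = j \left(-1 + 3 j\right)$ ($H{\left(j,v \right)} = j \left(j + \left(-1 + 2 j\right)\right) = j \left(-1 + 3 j\right)$)
$- \frac{1333869}{-1348377} + \frac{H{\left(-1254,y{\left(-30,-17 \right)} \right)}}{s} = - \frac{1333869}{-1348377} + \frac{\left(-1254\right) \left(-1 + 3 \left(-1254\right)\right)}{2474848} = \left(-1333869\right) \left(- \frac{1}{1348377}\right) + - 1254 \left(-1 - 3762\right) \frac{1}{2474848} = \frac{444623}{449459} + \left(-1254\right) \left(-3763\right) \frac{1}{2474848} = \frac{444623}{449459} + 4718802 \cdot \frac{1}{2474848} = \frac{444623}{449459} + \frac{2359401}{1237424} = \frac{1610641185211}{556171353616}$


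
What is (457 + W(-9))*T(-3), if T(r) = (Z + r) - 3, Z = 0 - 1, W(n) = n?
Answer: -3136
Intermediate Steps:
Z = -1
T(r) = -4 + r (T(r) = (-1 + r) - 3 = -4 + r)
(457 + W(-9))*T(-3) = (457 - 9)*(-4 - 3) = 448*(-7) = -3136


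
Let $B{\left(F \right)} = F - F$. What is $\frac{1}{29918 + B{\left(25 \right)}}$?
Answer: $\frac{1}{29918} \approx 3.3425 \cdot 10^{-5}$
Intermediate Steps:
$B{\left(F \right)} = 0$
$\frac{1}{29918 + B{\left(25 \right)}} = \frac{1}{29918 + 0} = \frac{1}{29918}$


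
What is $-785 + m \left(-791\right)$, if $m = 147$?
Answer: $-117062$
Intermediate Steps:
$-785 + m \left(-791\right) = -785 + 147 \left(-791\right) = -785 - 116277 = -117062$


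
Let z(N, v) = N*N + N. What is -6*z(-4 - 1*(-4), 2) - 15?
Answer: -15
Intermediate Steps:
z(N, v) = N + N² (z(N, v) = N² + N = N + N²)
-6*z(-4 - 1*(-4), 2) - 15 = -6*(-4 - 1*(-4))*(1 + (-4 - 1*(-4))) - 15 = -6*(-4 + 4)*(1 + (-4 + 4)) - 15 = -0*(1 + 0) - 15 = -0 - 15 = -6*0 - 15 = 0 - 15 = -15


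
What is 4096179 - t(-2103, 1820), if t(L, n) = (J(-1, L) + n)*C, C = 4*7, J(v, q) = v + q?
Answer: 4104131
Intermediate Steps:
J(v, q) = q + v
C = 28
t(L, n) = -28 + 28*L + 28*n (t(L, n) = ((L - 1) + n)*28 = ((-1 + L) + n)*28 = (-1 + L + n)*28 = -28 + 28*L + 28*n)
4096179 - t(-2103, 1820) = 4096179 - (-28 + 28*(-2103) + 28*1820) = 4096179 - (-28 - 58884 + 50960) = 4096179 - 1*(-7952) = 4096179 + 7952 = 4104131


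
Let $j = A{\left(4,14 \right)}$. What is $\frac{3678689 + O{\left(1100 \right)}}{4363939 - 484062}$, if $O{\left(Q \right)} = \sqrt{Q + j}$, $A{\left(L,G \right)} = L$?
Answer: $\frac{50393}{53149} + \frac{4 \sqrt{69}}{3879877} \approx 0.94815$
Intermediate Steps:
$j = 4$
$O{\left(Q \right)} = \sqrt{4 + Q}$ ($O{\left(Q \right)} = \sqrt{Q + 4} = \sqrt{4 + Q}$)
$\frac{3678689 + O{\left(1100 \right)}}{4363939 - 484062} = \frac{3678689 + \sqrt{4 + 1100}}{4363939 - 484062} = \frac{3678689 + \sqrt{1104}}{3879877} = \left(3678689 + 4 \sqrt{69}\right) \frac{1}{3879877} = \frac{50393}{53149} + \frac{4 \sqrt{69}}{3879877}$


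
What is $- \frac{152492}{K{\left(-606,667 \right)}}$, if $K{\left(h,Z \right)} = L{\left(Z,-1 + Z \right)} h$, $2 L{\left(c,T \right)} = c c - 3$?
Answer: $\frac{76246}{67400229} \approx 0.0011312$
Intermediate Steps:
$L{\left(c,T \right)} = - \frac{3}{2} + \frac{c^{2}}{2}$ ($L{\left(c,T \right)} = \frac{c c - 3}{2} = \frac{c^{2} - 3}{2} = \frac{-3 + c^{2}}{2} = - \frac{3}{2} + \frac{c^{2}}{2}$)
$K{\left(h,Z \right)} = h \left(- \frac{3}{2} + \frac{Z^{2}}{2}\right)$ ($K{\left(h,Z \right)} = \left(- \frac{3}{2} + \frac{Z^{2}}{2}\right) h = h \left(- \frac{3}{2} + \frac{Z^{2}}{2}\right)$)
$- \frac{152492}{K{\left(-606,667 \right)}} = - \frac{152492}{\frac{1}{2} \left(-606\right) \left(-3 + 667^{2}\right)} = - \frac{152492}{\frac{1}{2} \left(-606\right) \left(-3 + 444889\right)} = - \frac{152492}{\frac{1}{2} \left(-606\right) 444886} = - \frac{152492}{-134800458} = \left(-152492\right) \left(- \frac{1}{134800458}\right) = \frac{76246}{67400229}$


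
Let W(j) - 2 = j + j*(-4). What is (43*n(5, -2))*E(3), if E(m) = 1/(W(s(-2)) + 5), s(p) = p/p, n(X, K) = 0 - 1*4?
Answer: -43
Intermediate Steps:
n(X, K) = -4 (n(X, K) = 0 - 4 = -4)
s(p) = 1
W(j) = 2 - 3*j (W(j) = 2 + (j + j*(-4)) = 2 + (j - 4*j) = 2 - 3*j)
E(m) = ¼ (E(m) = 1/((2 - 3*1) + 5) = 1/((2 - 3) + 5) = 1/(-1 + 5) = 1/4 = ¼)
(43*n(5, -2))*E(3) = (43*(-4))*(¼) = -172*¼ = -43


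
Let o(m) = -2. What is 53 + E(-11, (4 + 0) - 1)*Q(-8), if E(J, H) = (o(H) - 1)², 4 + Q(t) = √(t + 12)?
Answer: 35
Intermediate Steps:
Q(t) = -4 + √(12 + t) (Q(t) = -4 + √(t + 12) = -4 + √(12 + t))
E(J, H) = 9 (E(J, H) = (-2 - 1)² = (-3)² = 9)
53 + E(-11, (4 + 0) - 1)*Q(-8) = 53 + 9*(-4 + √(12 - 8)) = 53 + 9*(-4 + √4) = 53 + 9*(-4 + 2) = 53 + 9*(-2) = 53 - 18 = 35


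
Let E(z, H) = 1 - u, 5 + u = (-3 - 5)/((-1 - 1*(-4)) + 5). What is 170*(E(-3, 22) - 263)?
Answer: -43520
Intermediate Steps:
u = -6 (u = -5 + (-3 - 5)/((-1 - 1*(-4)) + 5) = -5 - 8/((-1 + 4) + 5) = -5 - 8/(3 + 5) = -5 - 8/8 = -5 - 8*⅛ = -5 - 1 = -6)
E(z, H) = 7 (E(z, H) = 1 - 1*(-6) = 1 + 6 = 7)
170*(E(-3, 22) - 263) = 170*(7 - 263) = 170*(-256) = -43520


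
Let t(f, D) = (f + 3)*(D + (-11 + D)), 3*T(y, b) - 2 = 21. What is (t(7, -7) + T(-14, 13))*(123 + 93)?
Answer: -52344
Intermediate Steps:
T(y, b) = 23/3 (T(y, b) = 2/3 + (1/3)*21 = 2/3 + 7 = 23/3)
t(f, D) = (-11 + 2*D)*(3 + f) (t(f, D) = (3 + f)*(-11 + 2*D) = (-11 + 2*D)*(3 + f))
(t(7, -7) + T(-14, 13))*(123 + 93) = ((-33 - 11*7 + 6*(-7) + 2*(-7)*7) + 23/3)*(123 + 93) = ((-33 - 77 - 42 - 98) + 23/3)*216 = (-250 + 23/3)*216 = -727/3*216 = -52344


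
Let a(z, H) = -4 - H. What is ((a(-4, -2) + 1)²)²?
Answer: 1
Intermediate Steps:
((a(-4, -2) + 1)²)² = (((-4 - 1*(-2)) + 1)²)² = (((-4 + 2) + 1)²)² = ((-2 + 1)²)² = ((-1)²)² = 1² = 1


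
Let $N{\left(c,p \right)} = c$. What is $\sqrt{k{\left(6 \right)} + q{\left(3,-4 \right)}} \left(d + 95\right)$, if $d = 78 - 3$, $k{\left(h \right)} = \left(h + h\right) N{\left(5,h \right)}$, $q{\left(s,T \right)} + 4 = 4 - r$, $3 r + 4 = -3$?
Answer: $\frac{170 \sqrt{561}}{3} \approx 1342.2$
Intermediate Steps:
$r = - \frac{7}{3}$ ($r = - \frac{4}{3} + \frac{1}{3} \left(-3\right) = - \frac{4}{3} - 1 = - \frac{7}{3} \approx -2.3333$)
$q{\left(s,T \right)} = \frac{7}{3}$ ($q{\left(s,T \right)} = -4 + \left(4 - - \frac{7}{3}\right) = -4 + \left(4 + \frac{7}{3}\right) = -4 + \frac{19}{3} = \frac{7}{3}$)
$k{\left(h \right)} = 10 h$ ($k{\left(h \right)} = \left(h + h\right) 5 = 2 h 5 = 10 h$)
$d = 75$ ($d = 78 - 3 = 75$)
$\sqrt{k{\left(6 \right)} + q{\left(3,-4 \right)}} \left(d + 95\right) = \sqrt{10 \cdot 6 + \frac{7}{3}} \left(75 + 95\right) = \sqrt{60 + \frac{7}{3}} \cdot 170 = \sqrt{\frac{187}{3}} \cdot 170 = \frac{\sqrt{561}}{3} \cdot 170 = \frac{170 \sqrt{561}}{3}$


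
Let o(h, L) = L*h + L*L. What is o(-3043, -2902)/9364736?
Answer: 8626195/4682368 ≈ 1.8423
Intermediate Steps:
o(h, L) = L² + L*h (o(h, L) = L*h + L² = L² + L*h)
o(-3043, -2902)/9364736 = -2902*(-2902 - 3043)/9364736 = -2902*(-5945)*(1/9364736) = 17252390*(1/9364736) = 8626195/4682368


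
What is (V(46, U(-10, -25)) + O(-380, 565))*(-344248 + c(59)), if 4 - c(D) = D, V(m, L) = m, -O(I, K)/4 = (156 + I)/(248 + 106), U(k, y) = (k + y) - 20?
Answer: -2957562770/177 ≈ -1.6709e+7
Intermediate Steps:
U(k, y) = -20 + k + y
O(I, K) = -104/59 - 2*I/177 (O(I, K) = -4*(156 + I)/(248 + 106) = -4*(156 + I)/354 = -4*(26/59 + I/354) = -104/59 - 2*I/177)
c(D) = 4 - D
(V(46, U(-10, -25)) + O(-380, 565))*(-344248 + c(59)) = (46 + (-104/59 - 2/177*(-380)))*(-344248 + (4 - 1*59)) = (46 + (-104/59 + 760/177))*(-344248 + (4 - 59)) = (46 + 448/177)*(-344248 - 55) = (8590/177)*(-344303) = -2957562770/177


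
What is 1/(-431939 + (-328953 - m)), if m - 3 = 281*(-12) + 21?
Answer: -1/757544 ≈ -1.3201e-6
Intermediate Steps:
m = -3348 (m = 3 + (281*(-12) + 21) = 3 + (-3372 + 21) = 3 - 3351 = -3348)
1/(-431939 + (-328953 - m)) = 1/(-431939 + (-328953 - 1*(-3348))) = 1/(-431939 + (-328953 + 3348)) = 1/(-431939 - 325605) = 1/(-757544) = -1/757544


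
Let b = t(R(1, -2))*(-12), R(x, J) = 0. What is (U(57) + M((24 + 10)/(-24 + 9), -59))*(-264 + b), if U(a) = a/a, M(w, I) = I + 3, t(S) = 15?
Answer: 24420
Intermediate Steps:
M(w, I) = 3 + I
U(a) = 1
b = -180 (b = 15*(-12) = -180)
(U(57) + M((24 + 10)/(-24 + 9), -59))*(-264 + b) = (1 + (3 - 59))*(-264 - 180) = (1 - 56)*(-444) = -55*(-444) = 24420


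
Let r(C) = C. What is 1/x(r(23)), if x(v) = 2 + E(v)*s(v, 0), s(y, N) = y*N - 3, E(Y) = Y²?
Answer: -1/1585 ≈ -0.00063092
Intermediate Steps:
s(y, N) = -3 + N*y (s(y, N) = N*y - 3 = -3 + N*y)
x(v) = 2 - 3*v² (x(v) = 2 + v²*(-3 + 0*v) = 2 + v²*(-3 + 0) = 2 + v²*(-3) = 2 - 3*v²)
1/x(r(23)) = 1/(2 - 3*23²) = 1/(2 - 3*529) = 1/(2 - 1587) = 1/(-1585) = -1/1585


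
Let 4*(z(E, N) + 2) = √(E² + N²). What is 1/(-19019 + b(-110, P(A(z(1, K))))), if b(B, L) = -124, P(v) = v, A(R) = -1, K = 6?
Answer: -1/19143 ≈ -5.2238e-5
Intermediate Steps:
z(E, N) = -2 + √(E² + N²)/4
1/(-19019 + b(-110, P(A(z(1, K))))) = 1/(-19019 - 124) = 1/(-19143) = -1/19143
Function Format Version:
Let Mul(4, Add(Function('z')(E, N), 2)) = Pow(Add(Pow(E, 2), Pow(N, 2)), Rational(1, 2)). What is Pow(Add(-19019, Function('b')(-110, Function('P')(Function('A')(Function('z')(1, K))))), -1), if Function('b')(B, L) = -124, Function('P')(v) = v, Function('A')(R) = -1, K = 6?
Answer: Rational(-1, 19143) ≈ -5.2238e-5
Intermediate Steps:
Function('z')(E, N) = Add(-2, Mul(Rational(1, 4), Pow(Add(Pow(E, 2), Pow(N, 2)), Rational(1, 2))))
Pow(Add(-19019, Function('b')(-110, Function('P')(Function('A')(Function('z')(1, K))))), -1) = Pow(Add(-19019, -124), -1) = Pow(-19143, -1) = Rational(-1, 19143)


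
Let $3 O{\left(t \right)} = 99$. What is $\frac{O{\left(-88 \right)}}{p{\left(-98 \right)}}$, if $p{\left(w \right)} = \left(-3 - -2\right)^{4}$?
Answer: $33$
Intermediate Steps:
$p{\left(w \right)} = 1$ ($p{\left(w \right)} = \left(-3 + 2\right)^{4} = \left(-1\right)^{4} = 1$)
$O{\left(t \right)} = 33$ ($O{\left(t \right)} = \frac{1}{3} \cdot 99 = 33$)
$\frac{O{\left(-88 \right)}}{p{\left(-98 \right)}} = \frac{33}{1} = 33 \cdot 1 = 33$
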